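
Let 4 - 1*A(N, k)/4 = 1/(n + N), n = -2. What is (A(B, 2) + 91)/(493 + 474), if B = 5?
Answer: 317/2901 ≈ 0.10927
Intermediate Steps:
A(N, k) = 16 - 4/(-2 + N)
(A(B, 2) + 91)/(493 + 474) = (4*(-9 + 4*5)/(-2 + 5) + 91)/(493 + 474) = (4*(-9 + 20)/3 + 91)/967 = (4*(⅓)*11 + 91)*(1/967) = (44/3 + 91)*(1/967) = (317/3)*(1/967) = 317/2901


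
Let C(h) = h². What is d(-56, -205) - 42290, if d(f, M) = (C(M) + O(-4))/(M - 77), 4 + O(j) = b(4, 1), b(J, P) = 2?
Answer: -11967803/282 ≈ -42439.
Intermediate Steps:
O(j) = -2 (O(j) = -4 + 2 = -2)
d(f, M) = (-2 + M²)/(-77 + M) (d(f, M) = (M² - 2)/(M - 77) = (-2 + M²)/(-77 + M))
d(-56, -205) - 42290 = (-2 + (-205)²)/(-77 - 205) - 42290 = (-2 + 42025)/(-282) - 42290 = -1/282*42023 - 42290 = -42023/282 - 42290 = -11967803/282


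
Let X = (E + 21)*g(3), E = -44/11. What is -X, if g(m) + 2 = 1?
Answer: 17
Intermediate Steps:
E = -4 (E = -44*1/11 = -4)
g(m) = -1 (g(m) = -2 + 1 = -1)
X = -17 (X = (-4 + 21)*(-1) = 17*(-1) = -17)
-X = -1*(-17) = 17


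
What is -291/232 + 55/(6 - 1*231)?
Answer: -15647/10440 ≈ -1.4988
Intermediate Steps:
-291/232 + 55/(6 - 1*231) = -291*1/232 + 55/(6 - 231) = -291/232 + 55/(-225) = -291/232 + 55*(-1/225) = -291/232 - 11/45 = -15647/10440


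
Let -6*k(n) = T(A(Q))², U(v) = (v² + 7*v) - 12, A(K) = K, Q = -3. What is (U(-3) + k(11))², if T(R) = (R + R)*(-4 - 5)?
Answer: 260100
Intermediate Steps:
T(R) = -18*R (T(R) = (2*R)*(-9) = -18*R)
U(v) = -12 + v² + 7*v
k(n) = -486 (k(n) = -(-18*(-3))²/6 = -⅙*54² = -⅙*2916 = -486)
(U(-3) + k(11))² = ((-12 + (-3)² + 7*(-3)) - 486)² = ((-12 + 9 - 21) - 486)² = (-24 - 486)² = (-510)² = 260100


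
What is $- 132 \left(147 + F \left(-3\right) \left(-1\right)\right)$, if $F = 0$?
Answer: $-19404$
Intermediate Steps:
$- 132 \left(147 + F \left(-3\right) \left(-1\right)\right) = - 132 \left(147 + 0 \left(-3\right) \left(-1\right)\right) = - 132 \left(147 + 0 \left(-1\right)\right) = - 132 \left(147 + 0\right) = \left(-132\right) 147 = -19404$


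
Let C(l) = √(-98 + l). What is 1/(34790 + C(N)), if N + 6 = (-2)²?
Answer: 3479/121034420 - I/121034420 ≈ 2.8744e-5 - 8.2621e-9*I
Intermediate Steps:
N = -2 (N = -6 + (-2)² = -6 + 4 = -2)
1/(34790 + C(N)) = 1/(34790 + √(-98 - 2)) = 1/(34790 + √(-100)) = 1/(34790 + 10*I) = (34790 - 10*I)/1210344200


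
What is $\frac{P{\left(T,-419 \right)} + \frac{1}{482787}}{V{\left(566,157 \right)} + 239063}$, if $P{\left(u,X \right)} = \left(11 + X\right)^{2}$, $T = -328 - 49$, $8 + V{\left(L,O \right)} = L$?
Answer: $\frac{80366655169}{115685903727} \approx 0.6947$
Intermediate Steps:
$V{\left(L,O \right)} = -8 + L$
$T = -377$
$\frac{P{\left(T,-419 \right)} + \frac{1}{482787}}{V{\left(566,157 \right)} + 239063} = \frac{\left(11 - 419\right)^{2} + \frac{1}{482787}}{\left(-8 + 566\right) + 239063} = \frac{\left(-408\right)^{2} + \frac{1}{482787}}{558 + 239063} = \frac{166464 + \frac{1}{482787}}{239621} = \frac{80366655169}{482787} \cdot \frac{1}{239621} = \frac{80366655169}{115685903727}$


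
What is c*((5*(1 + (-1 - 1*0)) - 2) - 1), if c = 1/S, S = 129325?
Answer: -3/129325 ≈ -2.3197e-5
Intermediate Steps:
c = 1/129325 ≈ 7.7325e-6
c*((5*(1 + (-1 - 1*0)) - 2) - 1) = ((5*(1 + (-1 - 1*0)) - 2) - 1)/129325 = ((5*(1 + (-1 + 0)) - 2) - 1)/129325 = ((5*(1 - 1) - 2) - 1)/129325 = ((5*0 - 2) - 1)/129325 = ((0 - 2) - 1)/129325 = (-2 - 1)/129325 = (1/129325)*(-3) = -3/129325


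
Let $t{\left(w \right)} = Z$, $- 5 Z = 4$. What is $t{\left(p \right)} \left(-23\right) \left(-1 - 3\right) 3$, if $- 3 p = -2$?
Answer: $- \frac{1104}{5} \approx -220.8$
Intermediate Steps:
$p = \frac{2}{3}$ ($p = \left(- \frac{1}{3}\right) \left(-2\right) = \frac{2}{3} \approx 0.66667$)
$Z = - \frac{4}{5}$ ($Z = \left(- \frac{1}{5}\right) 4 = - \frac{4}{5} \approx -0.8$)
$t{\left(w \right)} = - \frac{4}{5}$
$t{\left(p \right)} \left(-23\right) \left(-1 - 3\right) 3 = \left(- \frac{4}{5}\right) \left(-23\right) \left(-1 - 3\right) 3 = \frac{92 \left(\left(-4\right) 3\right)}{5} = \frac{92}{5} \left(-12\right) = - \frac{1104}{5}$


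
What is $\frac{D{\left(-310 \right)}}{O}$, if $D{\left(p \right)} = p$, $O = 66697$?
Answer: $- \frac{310}{66697} \approx -0.0046479$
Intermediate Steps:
$\frac{D{\left(-310 \right)}}{O} = - \frac{310}{66697}$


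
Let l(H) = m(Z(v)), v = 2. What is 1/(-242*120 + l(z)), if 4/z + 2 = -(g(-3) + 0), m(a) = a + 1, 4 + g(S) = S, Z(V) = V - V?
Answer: -1/29039 ≈ -3.4436e-5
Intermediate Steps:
Z(V) = 0
g(S) = -4 + S
m(a) = 1 + a
z = ⅘ (z = 4/(-2 - ((-4 - 3) + 0)) = 4/(-2 - (-7 + 0)) = 4/(-2 - 1*(-7)) = 4/(-2 + 7) = 4/5 = 4*(⅕) = ⅘ ≈ 0.80000)
l(H) = 1 (l(H) = 1 + 0 = 1)
1/(-242*120 + l(z)) = 1/(-242*120 + 1) = 1/(-29040 + 1) = 1/(-29039) = -1/29039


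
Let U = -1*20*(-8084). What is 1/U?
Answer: 1/161680 ≈ 6.1851e-6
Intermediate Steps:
U = 161680 (U = -20*(-8084) = 161680)
1/U = 1/161680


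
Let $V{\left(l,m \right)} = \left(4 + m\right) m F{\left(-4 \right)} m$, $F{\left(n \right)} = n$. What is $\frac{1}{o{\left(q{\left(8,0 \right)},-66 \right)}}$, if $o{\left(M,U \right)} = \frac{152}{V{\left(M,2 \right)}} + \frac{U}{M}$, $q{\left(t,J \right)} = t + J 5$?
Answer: $- \frac{6}{59} \approx -0.10169$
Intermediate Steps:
$q{\left(t,J \right)} = t + 5 J$
$V{\left(l,m \right)} = - 4 m^{2} \left(4 + m\right)$ ($V{\left(l,m \right)} = \left(4 + m\right) m \left(-4\right) m = m \left(4 + m\right) \left(-4\right) m = - 4 m \left(4 + m\right) m = - 4 m^{2} \left(4 + m\right)$)
$o{\left(M,U \right)} = - \frac{19}{12} + \frac{U}{M}$ ($o{\left(M,U \right)} = \frac{152}{4 \cdot 2^{2} \left(-4 - 2\right)} + \frac{U}{M} = \frac{152}{4 \cdot 4 \left(-4 - 2\right)} + \frac{U}{M} = \frac{152}{4 \cdot 4 \left(-6\right)} + \frac{U}{M} = \frac{152}{-96} + \frac{U}{M} = 152 \left(- \frac{1}{96}\right) + \frac{U}{M} = - \frac{19}{12} + \frac{U}{M}$)
$\frac{1}{o{\left(q{\left(8,0 \right)},-66 \right)}} = \frac{1}{- \frac{19}{12} - \frac{66}{8 + 5 \cdot 0}} = \frac{1}{- \frac{19}{12} - \frac{66}{8 + 0}} = \frac{1}{- \frac{19}{12} - \frac{66}{8}} = \frac{1}{- \frac{19}{12} - \frac{33}{4}} = \frac{1}{- \frac{59}{6}} = - \frac{6}{59}$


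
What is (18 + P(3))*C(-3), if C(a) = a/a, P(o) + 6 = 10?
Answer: 22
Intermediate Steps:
P(o) = 4 (P(o) = -6 + 10 = 4)
C(a) = 1
(18 + P(3))*C(-3) = (18 + 4)*1 = 22*1 = 22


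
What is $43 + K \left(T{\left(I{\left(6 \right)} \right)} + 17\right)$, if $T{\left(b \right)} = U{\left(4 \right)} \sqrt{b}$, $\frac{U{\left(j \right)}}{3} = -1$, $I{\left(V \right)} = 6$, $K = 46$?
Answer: $825 - 138 \sqrt{6} \approx 486.97$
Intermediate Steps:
$U{\left(j \right)} = -3$ ($U{\left(j \right)} = 3 \left(-1\right) = -3$)
$T{\left(b \right)} = - 3 \sqrt{b}$
$43 + K \left(T{\left(I{\left(6 \right)} \right)} + 17\right) = 43 + 46 \left(- 3 \sqrt{6} + 17\right) = 43 + 46 \left(17 - 3 \sqrt{6}\right) = 43 + \left(782 - 138 \sqrt{6}\right) = 825 - 138 \sqrt{6}$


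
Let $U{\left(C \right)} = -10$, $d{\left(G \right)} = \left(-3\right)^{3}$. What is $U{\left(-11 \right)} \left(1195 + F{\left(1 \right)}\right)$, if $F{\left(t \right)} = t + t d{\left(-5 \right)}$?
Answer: $-11690$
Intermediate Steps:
$d{\left(G \right)} = -27$
$F{\left(t \right)} = - 26 t$ ($F{\left(t \right)} = t + t \left(-27\right) = t - 27 t = - 26 t$)
$U{\left(-11 \right)} \left(1195 + F{\left(1 \right)}\right) = - 10 \left(1195 - 26\right) = \left(-10\right) 1169 = -11690$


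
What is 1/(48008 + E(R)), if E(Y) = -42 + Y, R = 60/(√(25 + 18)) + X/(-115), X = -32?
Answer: 13638611645/654193417451006 - 198375*√43/327096708725503 ≈ 2.0844e-5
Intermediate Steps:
R = 32/115 + 60*√43/43 (R = 60/(√(25 + 18)) - 32/(-115) = 60/(√43) - 32*(-1/115) = 60*(√43/43) + 32/115 = 60*√43/43 + 32/115 = 32/115 + 60*√43/43 ≈ 9.4282)
1/(48008 + E(R)) = 1/(48008 + (-42 + (32/115 + 60*√43/43))) = 1/(48008 + (-4798/115 + 60*√43/43)) = 1/(5516122/115 + 60*√43/43)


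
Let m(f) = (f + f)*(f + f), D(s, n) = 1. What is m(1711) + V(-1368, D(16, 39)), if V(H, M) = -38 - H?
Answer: 11711414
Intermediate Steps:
m(f) = 4*f² (m(f) = (2*f)*(2*f) = 4*f²)
m(1711) + V(-1368, D(16, 39)) = 4*1711² + (-38 - 1*(-1368)) = 4*2927521 + (-38 + 1368) = 11710084 + 1330 = 11711414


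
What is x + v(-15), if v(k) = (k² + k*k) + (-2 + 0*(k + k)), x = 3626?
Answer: 4074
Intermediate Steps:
v(k) = -2 + 2*k² (v(k) = (k² + k²) + (-2 + 0*(2*k)) = 2*k² + (-2 + 0) = 2*k² - 2 = -2 + 2*k²)
x + v(-15) = 3626 + (-2 + 2*(-15)²) = 3626 + (-2 + 2*225) = 3626 + (-2 + 450) = 3626 + 448 = 4074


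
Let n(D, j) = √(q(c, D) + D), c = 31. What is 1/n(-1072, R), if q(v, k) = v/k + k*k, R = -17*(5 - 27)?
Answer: 4*√82461994211/1230776033 ≈ 0.00093327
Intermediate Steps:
R = 374 (R = -17*(-22) = 374)
q(v, k) = k² + v/k (q(v, k) = v/k + k² = k² + v/k)
n(D, j) = √(D + (31 + D³)/D) (n(D, j) = √((31 + D³)/D + D) = √(D + (31 + D³)/D))
1/n(-1072, R) = 1/(√(-1072 + (-1072)² + 31/(-1072))) = 1/(√(-1072 + 1149184 + 31*(-1/1072))) = 1/(√(-1072 + 1149184 - 31/1072)) = 1/(√(1230776033/1072)) = 1/(√82461994211/268) = 4*√82461994211/1230776033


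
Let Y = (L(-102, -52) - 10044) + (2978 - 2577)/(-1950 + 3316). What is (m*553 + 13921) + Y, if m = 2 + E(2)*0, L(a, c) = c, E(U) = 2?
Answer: 6736147/1366 ≈ 4931.3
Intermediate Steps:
Y = -13790735/1366 (Y = (-52 - 10044) + (2978 - 2577)/(-1950 + 3316) = -10096 + 401/1366 = -13790735/1366 ≈ -10096.)
m = 2 (m = 2 + 2*0 = 2 + 0 = 2)
(m*553 + 13921) + Y = (2*553 + 13921) - 13790735/1366 = (1106 + 13921) - 13790735/1366 = 15027 - 13790735/1366 = 6736147/1366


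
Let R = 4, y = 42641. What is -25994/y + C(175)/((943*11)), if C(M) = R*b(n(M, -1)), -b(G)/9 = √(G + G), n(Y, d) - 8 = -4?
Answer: -25994/42641 - 72*√2/10373 ≈ -0.61942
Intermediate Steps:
n(Y, d) = 4 (n(Y, d) = 8 - 4 = 4)
b(G) = -9*√2*√G (b(G) = -9*√(G + G) = -9*√2*√G)
C(M) = -72*√2 (C(M) = 4*(-9*√2*√4) = 4*(-9*√2*2) = 4*(-18*√2) = -72*√2)
-25994/y + C(175)/((943*11)) = -25994/42641 + (-72*√2)/((943*11)) = -25994*1/42641 - 72*√2/10373 = -25994/42641 - 72*√2*(1/10373) = -25994/42641 - 72*√2/10373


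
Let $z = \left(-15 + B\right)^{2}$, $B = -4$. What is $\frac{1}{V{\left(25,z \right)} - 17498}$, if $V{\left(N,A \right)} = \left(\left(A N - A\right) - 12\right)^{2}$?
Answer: $\frac{1}{74839606} \approx 1.3362 \cdot 10^{-8}$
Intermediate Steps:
$z = 361$ ($z = \left(-15 - 4\right)^{2} = \left(-19\right)^{2} = 361$)
$V{\left(N,A \right)} = \left(-12 - A + A N\right)^{2}$ ($V{\left(N,A \right)} = \left(\left(- A + A N\right) - 12\right)^{2} = \left(-12 - A + A N\right)^{2}$)
$\frac{1}{V{\left(25,z \right)} - 17498} = \frac{1}{\left(12 + 361 - 361 \cdot 25\right)^{2} - 17498} = \frac{1}{\left(12 + 361 - 9025\right)^{2} - 17498} = \frac{1}{\left(-8652\right)^{2} - 17498} = \frac{1}{74857104 - 17498} = \frac{1}{74839606}$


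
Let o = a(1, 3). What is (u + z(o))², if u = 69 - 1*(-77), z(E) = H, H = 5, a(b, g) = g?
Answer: 22801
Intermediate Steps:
o = 3
z(E) = 5
u = 146 (u = 69 + 77 = 146)
(u + z(o))² = (146 + 5)² = 151² = 22801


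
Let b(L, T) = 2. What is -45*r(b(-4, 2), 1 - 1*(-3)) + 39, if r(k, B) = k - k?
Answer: 39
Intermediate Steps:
r(k, B) = 0
-45*r(b(-4, 2), 1 - 1*(-3)) + 39 = -45*0 + 39 = 0 + 39 = 39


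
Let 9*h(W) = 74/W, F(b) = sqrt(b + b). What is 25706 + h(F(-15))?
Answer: 25706 - 37*I*sqrt(30)/135 ≈ 25706.0 - 1.5012*I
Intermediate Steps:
F(b) = sqrt(2)*sqrt(b) (F(b) = sqrt(2*b) = sqrt(2)*sqrt(b))
h(W) = 74/(9*W) (h(W) = (74/W)/9 = 74/(9*W))
25706 + h(F(-15)) = 25706 + 74/(9*((sqrt(2)*sqrt(-15)))) = 25706 + 74/(9*((sqrt(2)*(I*sqrt(15))))) = 25706 + 74/(9*((I*sqrt(30)))) = 25706 + 74*(-I*sqrt(30)/30)/9 = 25706 - 37*I*sqrt(30)/135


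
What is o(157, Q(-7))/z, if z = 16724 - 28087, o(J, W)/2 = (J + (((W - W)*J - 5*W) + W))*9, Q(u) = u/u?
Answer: -2754/11363 ≈ -0.24237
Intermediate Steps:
Q(u) = 1
o(J, W) = -72*W + 18*J (o(J, W) = 2*((J + (((W - W)*J - 5*W) + W))*9) = 2*((J + ((0*J - 5*W) + W))*9) = 2*((J + ((0 - 5*W) + W))*9) = 2*((J + (-5*W + W))*9) = 2*((J - 4*W)*9) = 2*(-36*W + 9*J) = -72*W + 18*J)
z = -11363
o(157, Q(-7))/z = (-72*1 + 18*157)/(-11363) = (-72 + 2826)*(-1/11363) = 2754*(-1/11363) = -2754/11363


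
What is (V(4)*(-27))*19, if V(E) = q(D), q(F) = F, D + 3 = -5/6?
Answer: 3933/2 ≈ 1966.5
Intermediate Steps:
D = -23/6 (D = -3 - 5/6 = -3 - 5*⅙ = -3 - ⅚ = -23/6 ≈ -3.8333)
V(E) = -23/6
(V(4)*(-27))*19 = -23/6*(-27)*19 = (207/2)*19 = 3933/2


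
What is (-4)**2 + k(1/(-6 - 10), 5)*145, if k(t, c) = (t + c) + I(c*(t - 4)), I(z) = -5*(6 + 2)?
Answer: -81089/16 ≈ -5068.1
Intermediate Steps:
I(z) = -40 (I(z) = -5*8 = -40)
k(t, c) = -40 + c + t (k(t, c) = (t + c) - 40 = (c + t) - 40 = -40 + c + t)
(-4)**2 + k(1/(-6 - 10), 5)*145 = (-4)**2 + (-40 + 5 + 1/(-6 - 10))*145 = 16 + (-40 + 5 + 1/(-16))*145 = 16 + (-40 + 5 - 1/16)*145 = 16 - 561/16*145 = 16 - 81345/16 = -81089/16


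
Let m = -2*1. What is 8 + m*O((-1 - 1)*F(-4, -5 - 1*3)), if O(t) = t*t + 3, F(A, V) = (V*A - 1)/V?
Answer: -945/8 ≈ -118.13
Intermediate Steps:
m = -2
F(A, V) = (-1 + A*V)/V (F(A, V) = (A*V - 1)/V = (-1 + A*V)/V)
O(t) = 3 + t² (O(t) = t² + 3 = 3 + t²)
8 + m*O((-1 - 1)*F(-4, -5 - 1*3)) = 8 - 2*(3 + ((-1 - 1)*(-4 - 1/(-5 - 1*3)))²) = 8 - 2*(3 + (-2*(-4 - 1/(-5 - 3)))²) = 8 - 2*(3 + (-2*(-4 - 1/(-8)))²) = 8 - 2*(3 + (-2*(-4 - 1*(-⅛)))²) = 8 - 2*(3 + (-2*(-4 + ⅛))²) = 8 - 2*(3 + (-2*(-31/8))²) = 8 - 2*(3 + (31/4)²) = 8 - 2*(3 + 961/16) = 8 - 2*1009/16 = 8 - 1009/8 = -945/8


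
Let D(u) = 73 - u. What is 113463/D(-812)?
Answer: 37821/295 ≈ 128.21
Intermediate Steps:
113463/D(-812) = 113463/(73 - 1*(-812)) = 113463/(73 + 812) = 113463/885 = 113463*(1/885) = 37821/295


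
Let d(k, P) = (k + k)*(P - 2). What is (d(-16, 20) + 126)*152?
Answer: -68400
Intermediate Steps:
d(k, P) = 2*k*(-2 + P) (d(k, P) = (2*k)*(-2 + P) = 2*k*(-2 + P))
(d(-16, 20) + 126)*152 = (2*(-16)*(-2 + 20) + 126)*152 = (2*(-16)*18 + 126)*152 = (-576 + 126)*152 = -450*152 = -68400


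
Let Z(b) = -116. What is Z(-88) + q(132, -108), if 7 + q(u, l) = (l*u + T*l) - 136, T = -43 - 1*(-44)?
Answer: -14623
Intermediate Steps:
T = 1 (T = -43 + 44 = 1)
q(u, l) = -143 + l + l*u (q(u, l) = -7 + ((l*u + 1*l) - 136) = -7 + ((l*u + l) - 136) = -7 + ((l + l*u) - 136) = -7 + (-136 + l + l*u) = -143 + l + l*u)
Z(-88) + q(132, -108) = -116 + (-143 - 108 - 108*132) = -116 + (-143 - 108 - 14256) = -116 - 14507 = -14623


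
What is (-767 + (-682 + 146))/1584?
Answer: -1303/1584 ≈ -0.82260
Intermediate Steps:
(-767 + (-682 + 146))/1584 = (-767 - 536)*(1/1584) = -1303*1/1584 = -1303/1584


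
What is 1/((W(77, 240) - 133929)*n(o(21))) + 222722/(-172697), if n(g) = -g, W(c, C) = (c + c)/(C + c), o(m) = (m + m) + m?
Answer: -85101634294115/65987187113547 ≈ -1.2897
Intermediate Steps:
o(m) = 3*m (o(m) = 2*m + m = 3*m)
W(c, C) = 2*c/(C + c) (W(c, C) = (2*c)/(C + c) = 2*c/(C + c))
1/((W(77, 240) - 133929)*n(o(21))) + 222722/(-172697) = 1/((2*77/(240 + 77) - 133929)*((-3*21))) + 222722/(-172697) = 1/((2*77/317 - 133929)*((-1*63))) + 222722*(-1/172697) = 1/(2*77*(1/317) - 133929*(-63)) - 222722/172697 = -1/63/(154/317 - 133929) - 222722/172697 = -1/63/(-42455339/317) - 222722/172697 = -317/42455339*(-1/63) - 222722/172697 = 317/2674686357 - 222722/172697 = -85101634294115/65987187113547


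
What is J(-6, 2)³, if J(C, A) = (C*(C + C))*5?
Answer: 46656000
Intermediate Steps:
J(C, A) = 10*C² (J(C, A) = (C*(2*C))*5 = (2*C²)*5 = 10*C²)
J(-6, 2)³ = (10*(-6)²)³ = (10*36)³ = 360³ = 46656000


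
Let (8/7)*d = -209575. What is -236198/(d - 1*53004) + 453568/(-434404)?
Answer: -9220023360/205370681257 ≈ -0.044895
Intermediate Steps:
d = -1467025/8 (d = (7/8)*(-209575) = -1467025/8 ≈ -1.8338e+5)
-236198/(d - 1*53004) + 453568/(-434404) = -236198/(-1467025/8 - 1*53004) + 453568/(-434404) = -236198/(-1467025/8 - 53004) + 453568*(-1/434404) = -236198/(-1891057/8) - 113392/108601 = -236198*(-8/1891057) - 113392/108601 = 1889584/1891057 - 113392/108601 = -9220023360/205370681257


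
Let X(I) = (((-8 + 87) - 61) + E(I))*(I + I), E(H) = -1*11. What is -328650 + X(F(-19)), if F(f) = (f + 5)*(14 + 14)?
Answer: -334138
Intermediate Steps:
F(f) = 140 + 28*f (F(f) = (5 + f)*28 = 140 + 28*f)
E(H) = -11
X(I) = 14*I (X(I) = (((-8 + 87) - 61) - 11)*(I + I) = ((79 - 61) - 11)*(2*I) = (18 - 11)*(2*I) = 7*(2*I) = 14*I)
-328650 + X(F(-19)) = -328650 + 14*(140 + 28*(-19)) = -328650 + 14*(140 - 532) = -328650 + 14*(-392) = -328650 - 5488 = -334138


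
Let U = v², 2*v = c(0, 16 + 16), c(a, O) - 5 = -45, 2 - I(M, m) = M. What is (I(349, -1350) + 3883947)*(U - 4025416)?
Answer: -15631552137600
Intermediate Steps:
I(M, m) = 2 - M
c(a, O) = -40 (c(a, O) = 5 - 45 = -40)
v = -20 (v = (½)*(-40) = -20)
U = 400 (U = (-20)² = 400)
(I(349, -1350) + 3883947)*(U - 4025416) = ((2 - 1*349) + 3883947)*(400 - 4025416) = ((2 - 349) + 3883947)*(-4025016) = (-347 + 3883947)*(-4025016) = 3883600*(-4025016) = -15631552137600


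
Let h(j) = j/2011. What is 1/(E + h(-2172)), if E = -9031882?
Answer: -2011/18163116874 ≈ -1.1072e-7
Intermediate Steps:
h(j) = j/2011 (h(j) = j*(1/2011) = j/2011)
1/(E + h(-2172)) = 1/(-9031882 + (1/2011)*(-2172)) = 1/(-9031882 - 2172/2011) = 1/(-18163116874/2011) = -2011/18163116874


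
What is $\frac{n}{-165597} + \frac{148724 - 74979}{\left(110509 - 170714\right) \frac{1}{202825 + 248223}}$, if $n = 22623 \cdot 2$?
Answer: $- \frac{367211912845810}{664651159} \approx -5.5249 \cdot 10^{5}$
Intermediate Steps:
$n = 45246$
$\frac{n}{-165597} + \frac{148724 - 74979}{\left(110509 - 170714\right) \frac{1}{202825 + 248223}} = \frac{45246}{-165597} + \frac{148724 - 74979}{\left(110509 - 170714\right) \frac{1}{202825 + 248223}} = 45246 \left(- \frac{1}{165597}\right) + \frac{73745}{\left(-60205\right) \frac{1}{451048}} = - \frac{15082}{55199} + \frac{73745}{\left(-60205\right) \frac{1}{451048}} = - \frac{15082}{55199} + \frac{73745}{- \frac{60205}{451048}} = - \frac{15082}{55199} + 73745 \left(- \frac{451048}{60205}\right) = - \frac{15082}{55199} - \frac{6652506952}{12041} = - \frac{367211912845810}{664651159}$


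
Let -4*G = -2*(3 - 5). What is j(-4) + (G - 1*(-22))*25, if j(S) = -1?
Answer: 524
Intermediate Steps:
G = -1 (G = -(-1)*(3 - 5)/2 = -(-1)*(-2)/2 = -1/4*4 = -1)
j(-4) + (G - 1*(-22))*25 = -1 + (-1 - 1*(-22))*25 = -1 + (-1 + 22)*25 = -1 + 21*25 = -1 + 525 = 524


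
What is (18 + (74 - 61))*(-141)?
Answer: -4371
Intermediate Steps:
(18 + (74 - 61))*(-141) = (18 + 13)*(-141) = 31*(-141) = -4371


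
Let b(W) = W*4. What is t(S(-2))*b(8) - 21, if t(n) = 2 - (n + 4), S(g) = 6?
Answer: -277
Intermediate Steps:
b(W) = 4*W
t(n) = -2 - n (t(n) = 2 - (4 + n) = 2 + (-4 - n) = -2 - n)
t(S(-2))*b(8) - 21 = (-2 - 1*6)*(4*8) - 21 = (-2 - 6)*32 - 21 = -8*32 - 21 = -256 - 21 = -277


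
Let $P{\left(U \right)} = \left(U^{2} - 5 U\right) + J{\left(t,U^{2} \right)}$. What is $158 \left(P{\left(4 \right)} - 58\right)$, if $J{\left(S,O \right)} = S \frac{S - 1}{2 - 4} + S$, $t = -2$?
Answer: $-10586$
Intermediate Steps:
$J{\left(S,O \right)} = S + S \left(\frac{1}{2} - \frac{S}{2}\right)$ ($J{\left(S,O \right)} = S \frac{-1 + S}{-2} + S = S \left(-1 + S\right) \left(- \frac{1}{2}\right) + S = S \left(\frac{1}{2} - \frac{S}{2}\right) + S = S + S \left(\frac{1}{2} - \frac{S}{2}\right)$)
$P{\left(U \right)} = -5 + U^{2} - 5 U$ ($P{\left(U \right)} = \left(U^{2} - 5 U\right) + \frac{1}{2} \left(-2\right) \left(3 - -2\right) = \left(U^{2} - 5 U\right) + \frac{1}{2} \left(-2\right) \left(3 + 2\right) = \left(U^{2} - 5 U\right) + \frac{1}{2} \left(-2\right) 5 = \left(U^{2} - 5 U\right) - 5 = -5 + U^{2} - 5 U$)
$158 \left(P{\left(4 \right)} - 58\right) = 158 \left(\left(-5 + 4^{2} - 20\right) - 58\right) = 158 \left(\left(-5 + 16 - 20\right) - 58\right) = 158 \left(-9 - 58\right) = 158 \left(-67\right) = -10586$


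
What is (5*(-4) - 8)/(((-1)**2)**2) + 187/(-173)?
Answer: -5031/173 ≈ -29.081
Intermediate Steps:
(5*(-4) - 8)/(((-1)**2)**2) + 187/(-173) = (-20 - 8)/(1**2) + 187*(-1/173) = -28/1 - 187/173 = -28*1 - 187/173 = -28 - 187/173 = -5031/173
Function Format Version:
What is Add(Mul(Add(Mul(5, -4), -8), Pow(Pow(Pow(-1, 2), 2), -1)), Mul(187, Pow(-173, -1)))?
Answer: Rational(-5031, 173) ≈ -29.081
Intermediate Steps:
Add(Mul(Add(Mul(5, -4), -8), Pow(Pow(Pow(-1, 2), 2), -1)), Mul(187, Pow(-173, -1))) = Add(Mul(Add(-20, -8), Pow(Pow(1, 2), -1)), Mul(187, Rational(-1, 173))) = Add(Mul(-28, Pow(1, -1)), Rational(-187, 173)) = Add(Mul(-28, 1), Rational(-187, 173)) = Add(-28, Rational(-187, 173)) = Rational(-5031, 173)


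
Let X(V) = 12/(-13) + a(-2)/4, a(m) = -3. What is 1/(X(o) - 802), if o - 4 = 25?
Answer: -52/41791 ≈ -0.0012443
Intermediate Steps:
o = 29 (o = 4 + 25 = 29)
X(V) = -87/52 (X(V) = 12/(-13) - 3/4 = 12*(-1/13) - 3*¼ = -12/13 - ¾ = -87/52)
1/(X(o) - 802) = 1/(-87/52 - 802) = 1/(-41791/52) = -52/41791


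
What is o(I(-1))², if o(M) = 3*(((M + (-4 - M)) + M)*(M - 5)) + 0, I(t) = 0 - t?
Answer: 1296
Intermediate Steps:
I(t) = -t
o(M) = 3*(-5 + M)*(-4 + M) (o(M) = 3*((-4 + M)*(-5 + M)) + 0 = 3*((-5 + M)*(-4 + M)) + 0 = 3*(-5 + M)*(-4 + M) + 0 = 3*(-5 + M)*(-4 + M))
o(I(-1))² = (60 - (-27)*(-1) + 3*(-1*(-1))²)² = (60 - 27*1 + 3*1²)² = (60 - 27 + 3*1)² = (60 - 27 + 3)² = 36² = 1296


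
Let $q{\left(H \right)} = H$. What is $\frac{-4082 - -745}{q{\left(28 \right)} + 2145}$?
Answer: $- \frac{3337}{2173} \approx -1.5357$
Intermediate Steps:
$\frac{-4082 - -745}{q{\left(28 \right)} + 2145} = \frac{-4082 - -745}{28 + 2145} = \frac{-4082 + 745}{2173} = \left(-3337\right) \frac{1}{2173} = - \frac{3337}{2173}$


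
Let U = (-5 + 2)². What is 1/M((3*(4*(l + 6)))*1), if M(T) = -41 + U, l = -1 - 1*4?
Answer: -1/32 ≈ -0.031250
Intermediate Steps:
U = 9 (U = (-3)² = 9)
l = -5 (l = -1 - 4 = -5)
M(T) = -32 (M(T) = -41 + 9 = -32)
1/M((3*(4*(l + 6)))*1) = 1/(-32) = -1/32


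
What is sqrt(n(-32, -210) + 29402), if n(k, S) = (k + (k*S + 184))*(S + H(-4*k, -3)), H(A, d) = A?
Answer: I*sqrt(534102) ≈ 730.82*I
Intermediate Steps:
n(k, S) = (S - 4*k)*(184 + k + S*k) (n(k, S) = (k + (k*S + 184))*(S - 4*k) = (k + (S*k + 184))*(S - 4*k) = (k + (184 + S*k))*(S - 4*k) = (184 + k + S*k)*(S - 4*k) = (S - 4*k)*(184 + k + S*k))
sqrt(n(-32, -210) + 29402) = sqrt((-736*(-32) - 4*(-32)**2 + 184*(-210) - 210*(-32) - 32*(-210)**2 - 4*(-210)*(-32)**2) + 29402) = sqrt((23552 - 4*1024 - 38640 + 6720 - 32*44100 - 4*(-210)*1024) + 29402) = sqrt((23552 - 4096 - 38640 + 6720 - 1411200 + 860160) + 29402) = sqrt(-563504 + 29402) = sqrt(-534102) = I*sqrt(534102)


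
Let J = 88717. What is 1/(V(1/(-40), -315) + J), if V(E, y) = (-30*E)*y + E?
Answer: 40/3539229 ≈ 1.1302e-5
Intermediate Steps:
V(E, y) = E - 30*E*y (V(E, y) = -30*E*y + E = E - 30*E*y)
1/(V(1/(-40), -315) + J) = 1/((1 - 30*(-315))/(-40) + 88717) = 1/(-(1 + 9450)/40 + 88717) = 1/(-1/40*9451 + 88717) = 1/(-9451/40 + 88717) = 1/(3539229/40) = 40/3539229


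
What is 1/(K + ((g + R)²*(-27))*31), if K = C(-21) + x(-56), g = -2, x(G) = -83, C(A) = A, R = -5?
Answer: -1/41117 ≈ -2.4321e-5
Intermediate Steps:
K = -104 (K = -21 - 83 = -104)
1/(K + ((g + R)²*(-27))*31) = 1/(-104 + ((-2 - 5)²*(-27))*31) = 1/(-104 + ((-7)²*(-27))*31) = 1/(-104 + (49*(-27))*31) = 1/(-104 - 1323*31) = 1/(-104 - 41013) = 1/(-41117) = -1/41117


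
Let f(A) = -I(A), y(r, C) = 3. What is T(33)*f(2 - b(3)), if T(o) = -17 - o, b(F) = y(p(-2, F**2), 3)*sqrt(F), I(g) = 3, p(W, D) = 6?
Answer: 150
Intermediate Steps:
b(F) = 3*sqrt(F)
f(A) = -3 (f(A) = -1*3 = -3)
T(33)*f(2 - b(3)) = (-17 - 1*33)*(-3) = (-17 - 33)*(-3) = -50*(-3) = 150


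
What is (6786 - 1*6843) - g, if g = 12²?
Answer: -201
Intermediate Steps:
g = 144
(6786 - 1*6843) - g = (6786 - 1*6843) - 1*144 = (6786 - 6843) - 144 = -57 - 144 = -201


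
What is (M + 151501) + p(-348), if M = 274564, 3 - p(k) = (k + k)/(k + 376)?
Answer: 2982650/7 ≈ 4.2609e+5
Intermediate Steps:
p(k) = 3 - 2*k/(376 + k) (p(k) = 3 - (k + k)/(k + 376) = 3 - 2*k/(376 + k))
(M + 151501) + p(-348) = (274564 + 151501) + (1128 - 348)/(376 - 348) = 426065 + 780/28 = 426065 + (1/28)*780 = 426065 + 195/7 = 2982650/7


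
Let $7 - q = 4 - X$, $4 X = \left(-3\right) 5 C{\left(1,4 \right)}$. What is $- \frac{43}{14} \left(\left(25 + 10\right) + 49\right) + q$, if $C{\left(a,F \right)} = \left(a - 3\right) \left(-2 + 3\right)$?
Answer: $- \frac{495}{2} \approx -247.5$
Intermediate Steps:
$C{\left(a,F \right)} = -3 + a$ ($C{\left(a,F \right)} = \left(-3 + a\right) 1 = -3 + a$)
$X = \frac{15}{2}$ ($X = \frac{\left(-3\right) 5 \left(-3 + 1\right)}{4} = \frac{\left(-15\right) \left(-2\right)}{4} = \frac{1}{4} \cdot 30 = \frac{15}{2} \approx 7.5$)
$q = \frac{21}{2}$ ($q = 7 - \left(4 - \frac{15}{2}\right) = 7 - - \frac{7}{2} = 7 + \frac{7}{2} = \frac{21}{2} \approx 10.5$)
$- \frac{43}{14} \left(\left(25 + 10\right) + 49\right) + q = - \frac{43}{14} \left(\left(25 + 10\right) + 49\right) + \frac{21}{2} = \left(-43\right) \frac{1}{14} \left(35 + 49\right) + \frac{21}{2} = \left(- \frac{43}{14}\right) 84 + \frac{21}{2} = -258 + \frac{21}{2} = - \frac{495}{2}$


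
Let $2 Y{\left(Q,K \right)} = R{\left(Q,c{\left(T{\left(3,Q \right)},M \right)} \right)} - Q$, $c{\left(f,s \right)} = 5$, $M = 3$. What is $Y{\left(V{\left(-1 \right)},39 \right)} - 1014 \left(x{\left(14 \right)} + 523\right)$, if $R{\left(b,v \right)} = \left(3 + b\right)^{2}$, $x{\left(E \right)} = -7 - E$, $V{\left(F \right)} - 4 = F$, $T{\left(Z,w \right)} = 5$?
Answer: $- \frac{1018023}{2} \approx -5.0901 \cdot 10^{5}$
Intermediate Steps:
$V{\left(F \right)} = 4 + F$
$Y{\left(Q,K \right)} = \frac{\left(3 + Q\right)^{2}}{2} - \frac{Q}{2}$ ($Y{\left(Q,K \right)} = \frac{\left(3 + Q\right)^{2} - Q}{2} = \frac{\left(3 + Q\right)^{2}}{2} - \frac{Q}{2}$)
$Y{\left(V{\left(-1 \right)},39 \right)} - 1014 \left(x{\left(14 \right)} + 523\right) = \left(\frac{\left(3 + \left(4 - 1\right)\right)^{2}}{2} - \frac{4 - 1}{2}\right) - 1014 \left(\left(-7 - 14\right) + 523\right) = \left(\frac{\left(3 + 3\right)^{2}}{2} - \frac{3}{2}\right) - 1014 \left(\left(-7 - 14\right) + 523\right) = \left(\frac{6^{2}}{2} - \frac{3}{2}\right) - 1014 \left(-21 + 523\right) = \left(\frac{1}{2} \cdot 36 - \frac{3}{2}\right) - 509028 = \left(18 - \frac{3}{2}\right) - 509028 = \frac{33}{2} - 509028 = - \frac{1018023}{2}$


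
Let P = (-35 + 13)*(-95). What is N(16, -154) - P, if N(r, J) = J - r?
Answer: -2260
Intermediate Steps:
P = 2090 (P = -22*(-95) = 2090)
N(16, -154) - P = (-154 - 1*16) - 1*2090 = (-154 - 16) - 2090 = -170 - 2090 = -2260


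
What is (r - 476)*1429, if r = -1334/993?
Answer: -677348858/993 ≈ -6.8212e+5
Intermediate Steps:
r = -1334/993 (r = -1334*1/993 = -1334/993 ≈ -1.3434)
(r - 476)*1429 = (-1334/993 - 476)*1429 = -474002/993*1429 = -677348858/993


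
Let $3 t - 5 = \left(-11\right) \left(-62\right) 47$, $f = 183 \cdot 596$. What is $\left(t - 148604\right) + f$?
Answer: $- \frac{86549}{3} \approx -28850.0$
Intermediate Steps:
$f = 109068$
$t = \frac{32059}{3}$ ($t = \frac{5}{3} + \frac{\left(-11\right) \left(-62\right) 47}{3} = \frac{5}{3} + \frac{682 \cdot 47}{3} = \frac{5}{3} + \frac{1}{3} \cdot 32054 = \frac{5}{3} + \frac{32054}{3} = \frac{32059}{3} \approx 10686.0$)
$\left(t - 148604\right) + f = \left(\frac{32059}{3} - 148604\right) + 109068 = - \frac{413753}{3} + 109068 = - \frac{86549}{3}$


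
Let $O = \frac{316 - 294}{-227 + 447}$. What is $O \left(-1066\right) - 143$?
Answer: $- \frac{1248}{5} \approx -249.6$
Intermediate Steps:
$O = \frac{1}{10}$ ($O = \frac{22}{220} = 22 \cdot \frac{1}{220} = \frac{1}{10} \approx 0.1$)
$O \left(-1066\right) - 143 = \frac{1}{10} \left(-1066\right) - 143 = - \frac{533}{5} - 143 = - \frac{1248}{5}$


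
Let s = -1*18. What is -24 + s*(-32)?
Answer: 552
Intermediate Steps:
s = -18
-24 + s*(-32) = -24 - 18*(-32) = -24 + 576 = 552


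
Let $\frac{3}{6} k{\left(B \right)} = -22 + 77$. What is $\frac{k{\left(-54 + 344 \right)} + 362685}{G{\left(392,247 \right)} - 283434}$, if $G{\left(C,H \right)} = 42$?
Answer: $- \frac{362795}{283392} \approx -1.2802$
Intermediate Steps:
$k{\left(B \right)} = 110$ ($k{\left(B \right)} = 2 \left(-22 + 77\right) = 2 \cdot 55 = 110$)
$\frac{k{\left(-54 + 344 \right)} + 362685}{G{\left(392,247 \right)} - 283434} = \frac{110 + 362685}{42 - 283434} = \frac{362795}{-283392} = 362795 \left(- \frac{1}{283392}\right) = - \frac{362795}{283392}$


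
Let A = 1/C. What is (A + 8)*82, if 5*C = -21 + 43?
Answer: 7421/11 ≈ 674.64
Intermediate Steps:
C = 22/5 (C = (-21 + 43)/5 = (1/5)*22 = 22/5 ≈ 4.4000)
A = 5/22 (A = 1/(22/5) = 5/22 ≈ 0.22727)
(A + 8)*82 = (5/22 + 8)*82 = (181/22)*82 = 7421/11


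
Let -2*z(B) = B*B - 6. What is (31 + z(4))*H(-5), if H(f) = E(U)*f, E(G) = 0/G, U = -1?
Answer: 0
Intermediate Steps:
z(B) = 3 - B**2/2 (z(B) = -(B*B - 6)/2 = -(B**2 - 6)/2 = -(-6 + B**2)/2 = 3 - B**2/2)
E(G) = 0
H(f) = 0 (H(f) = 0*f = 0)
(31 + z(4))*H(-5) = (31 + (3 - 1/2*4**2))*0 = (31 + (3 - 1/2*16))*0 = (31 + (3 - 8))*0 = (31 - 5)*0 = 26*0 = 0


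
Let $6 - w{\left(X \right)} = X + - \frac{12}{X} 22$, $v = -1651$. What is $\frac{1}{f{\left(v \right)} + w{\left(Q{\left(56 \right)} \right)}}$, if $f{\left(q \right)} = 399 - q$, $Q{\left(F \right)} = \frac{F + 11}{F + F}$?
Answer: $\frac{7504}{18735351} \approx 0.00040053$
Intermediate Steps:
$Q{\left(F \right)} = \frac{11 + F}{2 F}$
$w{\left(X \right)} = 6 - X + \frac{264}{X}$ ($w{\left(X \right)} = 6 - \left(X + - \frac{12}{X} 22\right) = 6 - \left(X - \frac{264}{X}\right) = 6 - X + \frac{264}{X}$)
$\frac{1}{f{\left(v \right)} + w{\left(Q{\left(56 \right)} \right)}} = \frac{1}{\left(399 - -1651\right) + \left(6 - \frac{11 + 56}{2 \cdot 56} + \frac{264}{\frac{1}{2} \cdot \frac{1}{56} \left(11 + 56\right)}\right)} = \frac{1}{\left(399 + 1651\right) + \left(6 - \frac{1}{2} \cdot \frac{1}{56} \cdot 67 + \frac{264}{\frac{1}{2} \cdot \frac{1}{56} \cdot 67}\right)} = \frac{1}{2050 + \left(6 - \frac{67}{112} + \frac{264}{\frac{67}{112}}\right)} = \frac{1}{2050 + \left(6 - \frac{67}{112} + 264 \cdot \frac{112}{67}\right)} = \frac{1}{2050 + \left(6 - \frac{67}{112} + \frac{29568}{67}\right)} = \frac{1}{2050 + \frac{3352151}{7504}} = \frac{1}{\frac{18735351}{7504}} = \frac{7504}{18735351}$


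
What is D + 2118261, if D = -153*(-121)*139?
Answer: 4691568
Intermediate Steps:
D = 2573307 (D = 18513*139 = 2573307)
D + 2118261 = 2573307 + 2118261 = 4691568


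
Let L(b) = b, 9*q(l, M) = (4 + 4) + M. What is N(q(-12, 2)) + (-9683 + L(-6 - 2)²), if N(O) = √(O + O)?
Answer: -9619 + 2*√5/3 ≈ -9617.5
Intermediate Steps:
q(l, M) = 8/9 + M/9 (q(l, M) = ((4 + 4) + M)/9 = (8 + M)/9 = 8/9 + M/9)
N(O) = √2*√O (N(O) = √(2*O) = √2*√O)
N(q(-12, 2)) + (-9683 + L(-6 - 2)²) = √2*√(8/9 + (⅑)*2) + (-9683 + (-6 - 2)²) = √2*√(8/9 + 2/9) + (-9683 + (-8)²) = √2*√(10/9) + (-9683 + 64) = √2*(√10/3) - 9619 = 2*√5/3 - 9619 = -9619 + 2*√5/3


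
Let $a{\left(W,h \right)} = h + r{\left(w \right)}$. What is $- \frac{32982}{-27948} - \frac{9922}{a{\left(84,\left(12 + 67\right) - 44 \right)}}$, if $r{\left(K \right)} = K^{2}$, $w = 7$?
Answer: $- \frac{5719366}{48909} \approx -116.94$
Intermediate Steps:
$a{\left(W,h \right)} = 49 + h$ ($a{\left(W,h \right)} = h + 7^{2} = h + 49 = 49 + h$)
$- \frac{32982}{-27948} - \frac{9922}{a{\left(84,\left(12 + 67\right) - 44 \right)}} = - \frac{32982}{-27948} - \frac{9922}{49 + \left(\left(12 + 67\right) - 44\right)} = \left(-32982\right) \left(- \frac{1}{27948}\right) - \frac{9922}{49 + \left(79 - 44\right)} = \frac{5497}{4658} - \frac{9922}{49 + 35} = \frac{5497}{4658} - \frac{9922}{84} = \frac{5497}{4658} - \frac{4961}{42} = - \frac{5719366}{48909}$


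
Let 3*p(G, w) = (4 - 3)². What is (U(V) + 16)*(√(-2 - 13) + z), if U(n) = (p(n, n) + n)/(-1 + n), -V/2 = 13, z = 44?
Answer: 60412/81 + 1373*I*√15/81 ≈ 745.83 + 65.649*I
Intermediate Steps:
p(G, w) = ⅓ (p(G, w) = (4 - 3)²/3 = (⅓)*1² = (⅓)*1 = ⅓)
V = -26 (V = -2*13 = -26)
U(n) = (⅓ + n)/(-1 + n)
(U(V) + 16)*(√(-2 - 13) + z) = ((⅓ - 26)/(-1 - 26) + 16)*(√(-2 - 13) + 44) = (-77/3/(-27) + 16)*(√(-15) + 44) = (-1/27*(-77/3) + 16)*(I*√15 + 44) = (77/81 + 16)*(44 + I*√15) = 1373*(44 + I*√15)/81 = 60412/81 + 1373*I*√15/81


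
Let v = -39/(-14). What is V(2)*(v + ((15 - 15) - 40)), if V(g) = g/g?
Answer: -521/14 ≈ -37.214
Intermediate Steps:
V(g) = 1
v = 39/14 (v = -39*(-1/14) = 39/14 ≈ 2.7857)
V(2)*(v + ((15 - 15) - 40)) = 1*(39/14 + ((15 - 15) - 40)) = 1*(39/14 + (0 - 40)) = 1*(39/14 - 40) = 1*(-521/14) = -521/14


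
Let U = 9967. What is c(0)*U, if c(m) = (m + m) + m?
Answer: 0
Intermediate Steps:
c(m) = 3*m (c(m) = 2*m + m = 3*m)
c(0)*U = (3*0)*9967 = 0*9967 = 0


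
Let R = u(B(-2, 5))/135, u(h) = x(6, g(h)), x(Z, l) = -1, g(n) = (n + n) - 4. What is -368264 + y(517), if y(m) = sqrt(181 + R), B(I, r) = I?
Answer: -368264 + sqrt(366510)/45 ≈ -3.6825e+5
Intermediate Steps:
g(n) = -4 + 2*n (g(n) = 2*n - 4 = -4 + 2*n)
u(h) = -1
R = -1/135 ≈ -0.0074074
y(m) = sqrt(366510)/45 (y(m) = sqrt(181 - 1/135) = sqrt(24434/135) = sqrt(366510)/45)
-368264 + y(517) = -368264 + sqrt(366510)/45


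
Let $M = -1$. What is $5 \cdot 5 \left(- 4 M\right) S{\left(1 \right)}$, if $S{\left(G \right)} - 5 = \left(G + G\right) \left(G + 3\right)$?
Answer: $1300$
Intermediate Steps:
$S{\left(G \right)} = 5 + 2 G \left(3 + G\right)$ ($S{\left(G \right)} = 5 + \left(G + G\right) \left(G + 3\right) = 5 + 2 G \left(3 + G\right)$)
$5 \cdot 5 \left(- 4 M\right) S{\left(1 \right)} = 5 \cdot 5 \left(\left(-4\right) \left(-1\right)\right) \left(5 + 2 \cdot 1^{2} + 6 \cdot 1\right) = 25 \cdot 4 \left(5 + 2 \cdot 1 + 6\right) = 100 \left(5 + 2 + 6\right) = 100 \cdot 13 = 1300$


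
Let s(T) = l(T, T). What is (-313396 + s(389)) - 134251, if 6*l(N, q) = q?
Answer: -2685493/6 ≈ -4.4758e+5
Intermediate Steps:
l(N, q) = q/6
s(T) = T/6
(-313396 + s(389)) - 134251 = (-313396 + (1/6)*389) - 134251 = (-313396 + 389/6) - 134251 = -1879987/6 - 134251 = -2685493/6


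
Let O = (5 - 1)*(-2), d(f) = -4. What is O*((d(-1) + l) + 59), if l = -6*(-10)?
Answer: -920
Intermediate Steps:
l = 60
O = -8 (O = 4*(-2) = -8)
O*((d(-1) + l) + 59) = -8*((-4 + 60) + 59) = -8*(56 + 59) = -8*115 = -920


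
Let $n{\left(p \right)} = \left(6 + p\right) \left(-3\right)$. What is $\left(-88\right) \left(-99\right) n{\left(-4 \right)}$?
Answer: $-52272$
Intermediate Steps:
$n{\left(p \right)} = -18 - 3 p$
$\left(-88\right) \left(-99\right) n{\left(-4 \right)} = \left(-88\right) \left(-99\right) \left(-18 - -12\right) = 8712 \left(-18 + 12\right) = 8712 \left(-6\right) = -52272$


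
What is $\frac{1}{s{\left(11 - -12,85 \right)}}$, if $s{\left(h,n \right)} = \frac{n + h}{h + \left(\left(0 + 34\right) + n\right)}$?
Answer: $\frac{71}{54} \approx 1.3148$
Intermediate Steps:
$s{\left(h,n \right)} = \frac{h + n}{34 + h + n}$ ($s{\left(h,n \right)} = \frac{h + n}{h + \left(34 + n\right)} = \frac{h + n}{34 + h + n}$)
$\frac{1}{s{\left(11 - -12,85 \right)}} = \frac{1}{\frac{1}{34 + \left(11 - -12\right) + 85} \left(\left(11 - -12\right) + 85\right)} = \frac{1}{\frac{1}{34 + \left(11 + 12\right) + 85} \left(\left(11 + 12\right) + 85\right)} = \frac{1}{\frac{1}{34 + 23 + 85} \left(23 + 85\right)} = \frac{1}{\frac{1}{142} \cdot 108} = \frac{1}{\frac{54}{71}} = \frac{71}{54}$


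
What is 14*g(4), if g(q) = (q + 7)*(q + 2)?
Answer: 924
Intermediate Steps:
g(q) = (2 + q)*(7 + q) (g(q) = (7 + q)*(2 + q) = (2 + q)*(7 + q))
14*g(4) = 14*(14 + 4**2 + 9*4) = 14*(14 + 16 + 36) = 14*66 = 924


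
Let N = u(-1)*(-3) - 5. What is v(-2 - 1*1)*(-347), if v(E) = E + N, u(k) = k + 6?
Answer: 7981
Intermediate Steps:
u(k) = 6 + k
N = -20 (N = (6 - 1)*(-3) - 5 = 5*(-3) - 5 = -15 - 5 = -20)
v(E) = -20 + E (v(E) = E - 20 = -20 + E)
v(-2 - 1*1)*(-347) = (-20 + (-2 - 1*1))*(-347) = (-20 + (-2 - 1))*(-347) = (-20 - 3)*(-347) = -23*(-347) = 7981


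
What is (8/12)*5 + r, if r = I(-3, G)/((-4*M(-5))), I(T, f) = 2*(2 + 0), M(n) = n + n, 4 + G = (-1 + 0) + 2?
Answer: 103/30 ≈ 3.4333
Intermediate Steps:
G = -3 (G = -4 + ((-1 + 0) + 2) = -4 + (-1 + 2) = -4 + 1 = -3)
M(n) = 2*n
I(T, f) = 4 (I(T, f) = 2*2 = 4)
r = ⅒ (r = 4/((-8*(-5))) = 4/((-4*(-10))) = 4/40 = 4*(1/40) = ⅒ ≈ 0.10000)
(8/12)*5 + r = (8/12)*5 + ⅒ = (8*(1/12))*5 + ⅒ = (⅔)*5 + ⅒ = 10/3 + ⅒ = 103/30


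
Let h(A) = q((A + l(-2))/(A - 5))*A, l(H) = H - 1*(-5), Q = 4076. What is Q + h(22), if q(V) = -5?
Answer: 3966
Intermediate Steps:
l(H) = 5 + H (l(H) = H + 5 = 5 + H)
h(A) = -5*A
Q + h(22) = 4076 - 5*22 = 4076 - 110 = 3966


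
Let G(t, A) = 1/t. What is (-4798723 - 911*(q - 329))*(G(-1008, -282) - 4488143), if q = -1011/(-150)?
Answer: 29116412842178029/1440 ≈ 2.0220e+13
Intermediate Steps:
q = 337/50 (q = -1011*(-1/150) = 337/50 ≈ 6.7400)
(-4798723 - 911*(q - 329))*(G(-1008, -282) - 4488143) = (-4798723 - 911*(337/50 - 329))*(1/(-1008) - 4488143) = (-4798723 - 911*(-16113/50))*(-1/1008 - 4488143) = (-4798723 + 14678943/50)*(-4524048145/1008) = -225257207/50*(-4524048145/1008) = 29116412842178029/1440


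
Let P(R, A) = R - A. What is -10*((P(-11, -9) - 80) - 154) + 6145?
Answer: 8505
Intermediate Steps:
-10*((P(-11, -9) - 80) - 154) + 6145 = -10*(((-11 - 1*(-9)) - 80) - 154) + 6145 = -10*(((-11 + 9) - 80) - 154) + 6145 = -10*((-2 - 80) - 154) + 6145 = -10*(-82 - 154) + 6145 = -10*(-236) + 6145 = 2360 + 6145 = 8505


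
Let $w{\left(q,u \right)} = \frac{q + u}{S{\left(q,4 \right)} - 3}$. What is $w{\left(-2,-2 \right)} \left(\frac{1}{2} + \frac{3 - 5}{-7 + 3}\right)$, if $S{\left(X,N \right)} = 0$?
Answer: $\frac{4}{3} \approx 1.3333$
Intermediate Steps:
$w{\left(q,u \right)} = - \frac{q}{3} - \frac{u}{3}$ ($w{\left(q,u \right)} = \frac{q + u}{0 - 3} = \frac{q + u}{-3} = \left(q + u\right) \left(- \frac{1}{3}\right) = - \frac{q}{3} - \frac{u}{3}$)
$w{\left(-2,-2 \right)} \left(\frac{1}{2} + \frac{3 - 5}{-7 + 3}\right) = \left(\left(- \frac{1}{3}\right) \left(-2\right) - - \frac{2}{3}\right) \left(\frac{1}{2} + \frac{3 - 5}{-7 + 3}\right) = \left(\frac{2}{3} + \frac{2}{3}\right) \left(\frac{1}{2} - \frac{2}{-4}\right) = \frac{4 \left(\frac{1}{2} - - \frac{1}{2}\right)}{3} = \frac{4 \left(\frac{1}{2} + \frac{1}{2}\right)}{3} = \frac{4}{3} \cdot 1 = \frac{4}{3}$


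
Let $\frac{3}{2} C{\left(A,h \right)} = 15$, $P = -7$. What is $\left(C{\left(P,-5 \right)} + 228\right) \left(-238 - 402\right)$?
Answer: $-152320$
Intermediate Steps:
$C{\left(A,h \right)} = 10$ ($C{\left(A,h \right)} = \frac{2}{3} \cdot 15 = 10$)
$\left(C{\left(P,-5 \right)} + 228\right) \left(-238 - 402\right) = \left(10 + 228\right) \left(-238 - 402\right) = 238 \left(-640\right) = -152320$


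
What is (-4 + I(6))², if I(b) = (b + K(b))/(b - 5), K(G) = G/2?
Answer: 25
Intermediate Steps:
K(G) = G/2 (K(G) = G*(½) = G/2)
I(b) = 3*b/(2*(-5 + b)) (I(b) = (b + b/2)/(b - 5) = (3*b/2)/(-5 + b) = 3*b/(2*(-5 + b)))
(-4 + I(6))² = (-4 + (3/2)*6/(-5 + 6))² = (-4 + (3/2)*6/1)² = (-4 + (3/2)*6*1)² = (-4 + 9)² = 5² = 25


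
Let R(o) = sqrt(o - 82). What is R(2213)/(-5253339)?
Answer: -sqrt(2131)/5253339 ≈ -8.7873e-6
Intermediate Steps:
R(o) = sqrt(-82 + o)
R(2213)/(-5253339) = sqrt(-82 + 2213)/(-5253339) = sqrt(2131)*(-1/5253339) = -sqrt(2131)/5253339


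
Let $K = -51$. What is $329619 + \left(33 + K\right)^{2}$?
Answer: $329943$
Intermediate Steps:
$329619 + \left(33 + K\right)^{2} = 329619 + \left(33 - 51\right)^{2} = 329619 + \left(-18\right)^{2} = 329619 + 324 = 329943$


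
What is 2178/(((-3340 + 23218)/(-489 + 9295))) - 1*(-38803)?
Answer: 131750917/3313 ≈ 39768.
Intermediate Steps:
2178/(((-3340 + 23218)/(-489 + 9295))) - 1*(-38803) = 2178/((19878/8806)) + 38803 = 2178/((19878*(1/8806))) + 38803 = 2178/(9939/4403) + 38803 = 2178*(4403/9939) + 38803 = 3196578/3313 + 38803 = 131750917/3313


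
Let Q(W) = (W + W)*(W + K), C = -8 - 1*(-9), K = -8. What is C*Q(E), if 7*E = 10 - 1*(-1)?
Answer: -990/49 ≈ -20.204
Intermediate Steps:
E = 11/7 (E = (10 - 1*(-1))/7 = (10 + 1)/7 = (⅐)*11 = 11/7 ≈ 1.5714)
C = 1 (C = -8 + 9 = 1)
Q(W) = 2*W*(-8 + W) (Q(W) = (W + W)*(W - 8) = (2*W)*(-8 + W) = 2*W*(-8 + W))
C*Q(E) = 1*(2*(11/7)*(-8 + 11/7)) = 1*(2*(11/7)*(-45/7)) = 1*(-990/49) = -990/49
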